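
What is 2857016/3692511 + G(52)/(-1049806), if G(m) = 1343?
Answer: 2994353496623/3876420202866 ≈ 0.77245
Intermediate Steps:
2857016/3692511 + G(52)/(-1049806) = 2857016/3692511 + 1343/(-1049806) = 2857016*(1/3692511) + 1343*(-1/1049806) = 2857016/3692511 - 1343/1049806 = 2994353496623/3876420202866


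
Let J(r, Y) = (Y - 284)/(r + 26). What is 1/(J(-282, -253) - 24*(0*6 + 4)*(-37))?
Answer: 256/909849 ≈ 0.00028137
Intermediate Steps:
J(r, Y) = (-284 + Y)/(26 + r)
1/(J(-282, -253) - 24*(0*6 + 4)*(-37)) = 1/((-284 - 253)/(26 - 282) - 24*(0*6 + 4)*(-37)) = 1/(-537/(-256) - 24*(0 + 4)*(-37)) = 1/(-1/256*(-537) - 24*4*(-37)) = 1/(537/256 - 96*(-37)) = 1/(537/256 + 3552) = 1/(909849/256) = 256/909849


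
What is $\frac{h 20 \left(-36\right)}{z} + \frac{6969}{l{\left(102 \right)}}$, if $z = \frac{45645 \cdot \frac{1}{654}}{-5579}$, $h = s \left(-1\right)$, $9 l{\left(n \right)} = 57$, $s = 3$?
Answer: $- \frac{9919130175}{57817} \approx -1.7156 \cdot 10^{5}$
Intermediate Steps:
$l{\left(n \right)} = \frac{19}{3}$ ($l{\left(n \right)} = \frac{1}{9} \cdot 57 = \frac{19}{3}$)
$h = -3$ ($h = 3 \left(-1\right) = -3$)
$z = - \frac{15215}{1216222}$ ($z = 45645 \cdot \frac{1}{654} \left(- \frac{1}{5579}\right) = \frac{15215}{218} \left(- \frac{1}{5579}\right) = - \frac{15215}{1216222} \approx -0.01251$)
$\frac{h 20 \left(-36\right)}{z} + \frac{6969}{l{\left(102 \right)}} = \frac{\left(-3\right) 20 \left(-36\right)}{- \frac{15215}{1216222}} + \frac{6969}{\frac{19}{3}} = \left(-60\right) \left(-36\right) \left(- \frac{1216222}{15215}\right) + 6969 \cdot \frac{3}{19} = 2160 \left(- \frac{1216222}{15215}\right) + \frac{20907}{19} = - \frac{525407904}{3043} + \frac{20907}{19} = - \frac{9919130175}{57817}$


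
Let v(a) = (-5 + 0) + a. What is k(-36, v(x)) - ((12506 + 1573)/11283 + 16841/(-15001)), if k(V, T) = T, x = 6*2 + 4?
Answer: 613545679/56418761 ≈ 10.875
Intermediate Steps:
x = 16 (x = 12 + 4 = 16)
v(a) = -5 + a
k(-36, v(x)) - ((12506 + 1573)/11283 + 16841/(-15001)) = (-5 + 16) - ((12506 + 1573)/11283 + 16841/(-15001)) = 11 - (14079*(1/11283) + 16841*(-1/15001)) = 11 - (4693/3761 - 16841/15001) = 11 - 1*7060692/56418761 = 11 - 7060692/56418761 = 613545679/56418761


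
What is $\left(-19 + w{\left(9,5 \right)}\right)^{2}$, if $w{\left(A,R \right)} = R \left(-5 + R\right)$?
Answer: $361$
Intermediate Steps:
$\left(-19 + w{\left(9,5 \right)}\right)^{2} = \left(-19 + 5 \left(-5 + 5\right)\right)^{2} = \left(-19 + 5 \cdot 0\right)^{2} = \left(-19 + 0\right)^{2} = \left(-19\right)^{2} = 361$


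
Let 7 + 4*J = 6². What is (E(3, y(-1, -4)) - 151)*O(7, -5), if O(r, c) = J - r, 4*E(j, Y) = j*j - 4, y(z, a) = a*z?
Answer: -599/16 ≈ -37.438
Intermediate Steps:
J = 29/4 (J = -7/4 + (¼)*6² = -7/4 + (¼)*36 = -7/4 + 9 = 29/4 ≈ 7.2500)
E(j, Y) = -1 + j²/4 (E(j, Y) = (j*j - 4)/4 = (j² - 4)/4 = (-4 + j²)/4 = -1 + j²/4)
O(r, c) = 29/4 - r
(E(3, y(-1, -4)) - 151)*O(7, -5) = ((-1 + (¼)*3²) - 151)*(29/4 - 1*7) = ((-1 + (¼)*9) - 151)*(29/4 - 7) = ((-1 + 9/4) - 151)*(¼) = (5/4 - 151)*(¼) = -599/4*¼ = -599/16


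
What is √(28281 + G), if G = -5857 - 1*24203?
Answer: I*√1779 ≈ 42.178*I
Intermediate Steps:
G = -30060 (G = -5857 - 24203 = -30060)
√(28281 + G) = √(28281 - 30060) = √(-1779) = I*√1779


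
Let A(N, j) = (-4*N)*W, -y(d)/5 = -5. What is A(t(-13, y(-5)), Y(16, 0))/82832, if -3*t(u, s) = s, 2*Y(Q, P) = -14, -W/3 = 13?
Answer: -325/20708 ≈ -0.015694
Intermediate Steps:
W = -39 (W = -3*13 = -39)
Y(Q, P) = -7 (Y(Q, P) = (½)*(-14) = -7)
y(d) = 25 (y(d) = -5*(-5) = 25)
t(u, s) = -s/3
A(N, j) = 156*N (A(N, j) = -4*N*(-39) = 156*N)
A(t(-13, y(-5)), Y(16, 0))/82832 = (156*(-⅓*25))/82832 = (156*(-25/3))*(1/82832) = -1300*1/82832 = -325/20708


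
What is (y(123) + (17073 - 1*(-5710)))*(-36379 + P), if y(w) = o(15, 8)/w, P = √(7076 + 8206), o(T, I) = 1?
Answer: -101945235490/123 + 2802310*√1698/41 ≈ -8.2601e+8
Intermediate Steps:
P = 3*√1698 (P = √15282 = 3*√1698 ≈ 123.62)
y(w) = 1/w
(y(123) + (17073 - 1*(-5710)))*(-36379 + P) = (1/123 + (17073 - 1*(-5710)))*(-36379 + 3*√1698) = (1/123 + (17073 + 5710))*(-36379 + 3*√1698) = (1/123 + 22783)*(-36379 + 3*√1698) = 2802310*(-36379 + 3*√1698)/123 = -101945235490/123 + 2802310*√1698/41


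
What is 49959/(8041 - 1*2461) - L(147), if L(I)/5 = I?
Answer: -450149/620 ≈ -726.05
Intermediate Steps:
L(I) = 5*I
49959/(8041 - 1*2461) - L(147) = 49959/(8041 - 1*2461) - 5*147 = 49959/(8041 - 2461) - 1*735 = 49959/5580 - 735 = 49959*(1/5580) - 735 = 5551/620 - 735 = -450149/620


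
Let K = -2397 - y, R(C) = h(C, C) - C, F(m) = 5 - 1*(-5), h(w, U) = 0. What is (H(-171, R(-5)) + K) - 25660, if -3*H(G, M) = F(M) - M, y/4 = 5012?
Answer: -144320/3 ≈ -48107.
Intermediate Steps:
y = 20048 (y = 4*5012 = 20048)
F(m) = 10 (F(m) = 5 + 5 = 10)
R(C) = -C (R(C) = 0 - C = -C)
K = -22445 (K = -2397 - 1*20048 = -2397 - 20048 = -22445)
H(G, M) = -10/3 + M/3 (H(G, M) = -(10 - M)/3 = -10/3 + M/3)
(H(-171, R(-5)) + K) - 25660 = ((-10/3 + (-1*(-5))/3) - 22445) - 25660 = ((-10/3 + (⅓)*5) - 22445) - 25660 = ((-10/3 + 5/3) - 22445) - 25660 = (-5/3 - 22445) - 25660 = -67340/3 - 25660 = -144320/3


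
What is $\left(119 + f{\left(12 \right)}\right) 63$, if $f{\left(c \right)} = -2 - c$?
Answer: $6615$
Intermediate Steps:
$\left(119 + f{\left(12 \right)}\right) 63 = \left(119 - 14\right) 63 = 105 \cdot 63 = 6615$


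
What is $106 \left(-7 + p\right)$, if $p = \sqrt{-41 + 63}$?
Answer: $-742 + 106 \sqrt{22} \approx -244.82$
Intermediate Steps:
$p = \sqrt{22} \approx 4.6904$
$106 \left(-7 + p\right) = 106 \left(-7 + \sqrt{22}\right) = -742 + 106 \sqrt{22}$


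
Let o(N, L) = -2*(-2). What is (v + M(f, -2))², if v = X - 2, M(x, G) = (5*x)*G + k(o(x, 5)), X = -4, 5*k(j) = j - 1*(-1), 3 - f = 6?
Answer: 625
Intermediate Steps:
f = -3 (f = 3 - 1*6 = 3 - 6 = -3)
o(N, L) = 4
k(j) = ⅕ + j/5 (k(j) = (j - 1*(-1))/5 = (j + 1)/5 = (1 + j)/5 = ⅕ + j/5)
M(x, G) = 1 + 5*G*x (M(x, G) = (5*x)*G + (⅕ + (⅕)*4) = 5*G*x + (⅕ + ⅘) = 5*G*x + 1 = 1 + 5*G*x)
v = -6 (v = -4 - 2 = -6)
(v + M(f, -2))² = (-6 + (1 + 5*(-2)*(-3)))² = (-6 + (1 + 30))² = (-6 + 31)² = 25² = 625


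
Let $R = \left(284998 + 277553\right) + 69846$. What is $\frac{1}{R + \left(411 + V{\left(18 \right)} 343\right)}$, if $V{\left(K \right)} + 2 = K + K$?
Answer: $\frac{1}{644470} \approx 1.5517 \cdot 10^{-6}$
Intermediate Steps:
$V{\left(K \right)} = -2 + 2 K$ ($V{\left(K \right)} = -2 + \left(K + K\right) = -2 + 2 K$)
$R = 632397$ ($R = 562551 + 69846 = 632397$)
$\frac{1}{R + \left(411 + V{\left(18 \right)} 343\right)} = \frac{1}{632397 + \left(411 + \left(-2 + 2 \cdot 18\right) 343\right)} = \frac{1}{632397 + \left(411 + \left(-2 + 36\right) 343\right)} = \frac{1}{632397 + \left(411 + 34 \cdot 343\right)} = \frac{1}{632397 + \left(411 + 11662\right)} = \frac{1}{632397 + 12073} = \frac{1}{644470}$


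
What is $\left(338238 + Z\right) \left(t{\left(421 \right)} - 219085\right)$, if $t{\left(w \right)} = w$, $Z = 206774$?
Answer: $-119174503968$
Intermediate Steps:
$\left(338238 + Z\right) \left(t{\left(421 \right)} - 219085\right) = \left(338238 + 206774\right) \left(421 - 219085\right) = 545012 \left(-218664\right) = -119174503968$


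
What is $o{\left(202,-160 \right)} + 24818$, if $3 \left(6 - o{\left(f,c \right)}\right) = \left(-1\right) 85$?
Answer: $\frac{74557}{3} \approx 24852.0$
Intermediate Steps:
$o{\left(f,c \right)} = \frac{103}{3}$ ($o{\left(f,c \right)} = 6 - \frac{\left(-1\right) 85}{3} = 6 - - \frac{85}{3} = 6 + \frac{85}{3} = \frac{103}{3}$)
$o{\left(202,-160 \right)} + 24818 = \frac{103}{3} + 24818 = \frac{74557}{3}$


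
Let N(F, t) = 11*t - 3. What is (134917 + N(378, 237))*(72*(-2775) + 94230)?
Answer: -14518091970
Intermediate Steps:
N(F, t) = -3 + 11*t
(134917 + N(378, 237))*(72*(-2775) + 94230) = (134917 + (-3 + 11*237))*(72*(-2775) + 94230) = (134917 + (-3 + 2607))*(-199800 + 94230) = (134917 + 2604)*(-105570) = 137521*(-105570) = -14518091970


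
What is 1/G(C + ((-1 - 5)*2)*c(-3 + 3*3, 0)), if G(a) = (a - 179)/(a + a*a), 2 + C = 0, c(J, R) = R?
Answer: -2/181 ≈ -0.011050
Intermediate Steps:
C = -2 (C = -2 + 0 = -2)
G(a) = (-179 + a)/(a + a²)
1/G(C + ((-1 - 5)*2)*c(-3 + 3*3, 0)) = 1/((-179 + (-2 + ((-1 - 5)*2)*0))/((-2 + ((-1 - 5)*2)*0)*(1 + (-2 + ((-1 - 5)*2)*0)))) = 1/((-179 + (-2 - 6*2*0))/((-2 - 6*2*0)*(1 + (-2 - 6*2*0)))) = 1/((-179 + (-2 - 12*0))/((-2 - 12*0)*(1 + (-2 - 12*0)))) = 1/((-179 + (-2 + 0))/((-2 + 0)*(1 + (-2 + 0)))) = 1/((-179 - 2)/((-2)*(1 - 2))) = 1/(-½*(-181)/(-1)) = 1/(-½*(-1)*(-181)) = 1/(-181/2) = -2/181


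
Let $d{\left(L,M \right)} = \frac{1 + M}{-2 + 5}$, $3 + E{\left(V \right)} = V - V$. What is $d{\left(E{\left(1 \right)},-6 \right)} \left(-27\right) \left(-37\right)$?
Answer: $-1665$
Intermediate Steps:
$E{\left(V \right)} = -3$ ($E{\left(V \right)} = -3 + \left(V - V\right) = -3 + 0 = -3$)
$d{\left(L,M \right)} = \frac{1}{3} + \frac{M}{3}$ ($d{\left(L,M \right)} = \frac{1 + M}{3} = \left(1 + M\right) \frac{1}{3} = \frac{1}{3} + \frac{M}{3}$)
$d{\left(E{\left(1 \right)},-6 \right)} \left(-27\right) \left(-37\right) = \left(\frac{1}{3} + \frac{1}{3} \left(-6\right)\right) \left(-27\right) \left(-37\right) = \left(\frac{1}{3} - 2\right) \left(-27\right) \left(-37\right) = \left(- \frac{5}{3}\right) \left(-27\right) \left(-37\right) = 45 \left(-37\right) = -1665$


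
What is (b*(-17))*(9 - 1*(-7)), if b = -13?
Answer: 3536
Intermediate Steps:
(b*(-17))*(9 - 1*(-7)) = (-13*(-17))*(9 - 1*(-7)) = 221*(9 + 7) = 221*16 = 3536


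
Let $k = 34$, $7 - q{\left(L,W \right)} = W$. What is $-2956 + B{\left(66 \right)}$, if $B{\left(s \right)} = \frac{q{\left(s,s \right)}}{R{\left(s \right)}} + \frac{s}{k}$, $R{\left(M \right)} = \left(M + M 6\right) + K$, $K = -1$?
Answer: $- \frac{23151962}{7837} \approx -2954.2$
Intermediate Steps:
$q{\left(L,W \right)} = 7 - W$
$R{\left(M \right)} = -1 + 7 M$ ($R{\left(M \right)} = \left(M + M 6\right) - 1 = \left(M + 6 M\right) - 1 = 7 M - 1 = -1 + 7 M$)
$B{\left(s \right)} = \frac{s}{34} + \frac{7 - s}{-1 + 7 s}$ ($B{\left(s \right)} = \frac{7 - s}{-1 + 7 s} + \frac{s}{34} = \frac{s}{34} + \frac{7 - s}{-1 + 7 s}$)
$-2956 + B{\left(66 \right)} = -2956 + \frac{7 \left(34 + 66^{2} - 330\right)}{34 \left(-1 + 7 \cdot 66\right)} = -2956 + \frac{7 \left(34 + 4356 - 330\right)}{34 \left(-1 + 462\right)} = -2956 + \frac{7}{34} \cdot \frac{1}{461} \cdot 4060 = -2956 + \frac{14210}{7837} = - \frac{23151962}{7837}$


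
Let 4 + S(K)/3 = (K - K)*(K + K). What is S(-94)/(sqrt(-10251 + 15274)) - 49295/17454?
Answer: -49295/17454 - 12*sqrt(5023)/5023 ≈ -2.9936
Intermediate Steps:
S(K) = -12 (S(K) = -12 + 3*((K - K)*(K + K)) = -12 + 3*(0*(2*K)) = -12 + 3*0 = -12 + 0 = -12)
S(-94)/(sqrt(-10251 + 15274)) - 49295/17454 = -12/sqrt(-10251 + 15274) - 49295/17454 = -12*sqrt(5023)/5023 - 49295*1/17454 = -12*sqrt(5023)/5023 - 49295/17454 = -49295/17454 - 12*sqrt(5023)/5023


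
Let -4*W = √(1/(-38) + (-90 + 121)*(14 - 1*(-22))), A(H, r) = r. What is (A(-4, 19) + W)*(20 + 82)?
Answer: 1938 - 51*√1611466/76 ≈ 1086.1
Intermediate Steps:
W = -√1611466/152 (W = -√(1/(-38) + (-90 + 121)*(14 - 1*(-22)))/4 = -√(-1/38 + 31*(14 + 22))/4 = -√(-1/38 + 31*36)/4 = -√(-1/38 + 1116)/4 = -√1611466/152 ≈ -8.3515)
(A(-4, 19) + W)*(20 + 82) = (19 - √1611466/152)*(20 + 82) = (19 - √1611466/152)*102 = 1938 - 51*√1611466/76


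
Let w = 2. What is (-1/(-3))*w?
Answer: ⅔ ≈ 0.66667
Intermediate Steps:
(-1/(-3))*w = (-1/(-3))*2 = -⅓*(-1)*2 = (⅓)*2 = ⅔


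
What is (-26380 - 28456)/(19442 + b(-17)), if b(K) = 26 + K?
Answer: -54836/19451 ≈ -2.8192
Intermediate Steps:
(-26380 - 28456)/(19442 + b(-17)) = (-26380 - 28456)/(19442 + (26 - 17)) = -54836/(19442 + 9) = -54836/19451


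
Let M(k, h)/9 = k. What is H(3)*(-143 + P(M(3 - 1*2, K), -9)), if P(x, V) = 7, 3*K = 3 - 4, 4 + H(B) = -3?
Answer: 952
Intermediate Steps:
H(B) = -7 (H(B) = -4 - 3 = -7)
K = -⅓ (K = (3 - 4)/3 = (⅓)*(-1) = -⅓ ≈ -0.33333)
M(k, h) = 9*k
H(3)*(-143 + P(M(3 - 1*2, K), -9)) = -7*(-143 + 7) = -7*(-136) = 952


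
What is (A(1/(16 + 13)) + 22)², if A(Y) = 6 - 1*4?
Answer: 576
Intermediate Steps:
A(Y) = 2 (A(Y) = 6 - 4 = 2)
(A(1/(16 + 13)) + 22)² = (2 + 22)² = 24² = 576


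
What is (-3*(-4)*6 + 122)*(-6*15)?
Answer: -17460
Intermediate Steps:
(-3*(-4)*6 + 122)*(-6*15) = (12*6 + 122)*(-90) = (72 + 122)*(-90) = 194*(-90) = -17460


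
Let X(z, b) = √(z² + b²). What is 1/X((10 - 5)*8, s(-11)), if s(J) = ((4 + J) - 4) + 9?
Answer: √401/802 ≈ 0.024969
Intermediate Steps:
s(J) = 9 + J (s(J) = J + 9 = 9 + J)
X(z, b) = √(b² + z²)
1/X((10 - 5)*8, s(-11)) = 1/(√((9 - 11)² + ((10 - 5)*8)²)) = 1/(√((-2)² + (5*8)²)) = 1/(√(4 + 40²)) = 1/(√(4 + 1600)) = 1/(√1604) = 1/(2*√401) = √401/802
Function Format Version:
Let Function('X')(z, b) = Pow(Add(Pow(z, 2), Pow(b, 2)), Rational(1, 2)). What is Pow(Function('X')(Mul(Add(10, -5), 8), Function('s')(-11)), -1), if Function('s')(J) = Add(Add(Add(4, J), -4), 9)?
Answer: Mul(Rational(1, 802), Pow(401, Rational(1, 2))) ≈ 0.024969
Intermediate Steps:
Function('s')(J) = Add(9, J) (Function('s')(J) = Add(J, 9) = Add(9, J))
Function('X')(z, b) = Pow(Add(Pow(b, 2), Pow(z, 2)), Rational(1, 2))
Pow(Function('X')(Mul(Add(10, -5), 8), Function('s')(-11)), -1) = Pow(Pow(Add(Pow(Add(9, -11), 2), Pow(Mul(Add(10, -5), 8), 2)), Rational(1, 2)), -1) = Pow(Pow(Add(Pow(-2, 2), Pow(Mul(5, 8), 2)), Rational(1, 2)), -1) = Pow(Pow(Add(4, Pow(40, 2)), Rational(1, 2)), -1) = Pow(Pow(Add(4, 1600), Rational(1, 2)), -1) = Pow(Pow(1604, Rational(1, 2)), -1) = Pow(Mul(2, Pow(401, Rational(1, 2))), -1) = Mul(Rational(1, 802), Pow(401, Rational(1, 2)))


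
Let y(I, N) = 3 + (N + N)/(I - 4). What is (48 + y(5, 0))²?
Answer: 2601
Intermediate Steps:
y(I, N) = 3 + 2*N/(-4 + I) (y(I, N) = 3 + (2*N)/(-4 + I) = 3 + 2*N/(-4 + I))
(48 + y(5, 0))² = (48 + (-12 + 2*0 + 3*5)/(-4 + 5))² = (48 + (-12 + 0 + 15)/1)² = (48 + 1*3)² = (48 + 3)² = 51² = 2601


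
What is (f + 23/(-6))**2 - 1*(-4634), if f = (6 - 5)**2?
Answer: 167113/36 ≈ 4642.0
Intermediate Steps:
f = 1 (f = 1**2 = 1)
(f + 23/(-6))**2 - 1*(-4634) = (1 + 23/(-6))**2 - 1*(-4634) = (1 + 23*(-1/6))**2 + 4634 = (1 - 23/6)**2 + 4634 = (-17/6)**2 + 4634 = 289/36 + 4634 = 167113/36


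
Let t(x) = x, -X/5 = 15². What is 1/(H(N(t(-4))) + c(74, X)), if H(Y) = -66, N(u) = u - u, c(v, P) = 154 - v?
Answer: 1/14 ≈ 0.071429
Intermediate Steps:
X = -1125 (X = -5*15² = -5*225 = -1125)
N(u) = 0
1/(H(N(t(-4))) + c(74, X)) = 1/(-66 + (154 - 1*74)) = 1/(-66 + (154 - 74)) = 1/(-66 + 80) = 1/14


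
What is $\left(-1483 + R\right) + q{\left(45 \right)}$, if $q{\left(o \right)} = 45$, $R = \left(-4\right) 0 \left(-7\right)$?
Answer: $-1438$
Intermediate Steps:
$R = 0$ ($R = 0 \left(-7\right) = 0$)
$\left(-1483 + R\right) + q{\left(45 \right)} = \left(-1483 + 0\right) + 45 = -1483 + 45 = -1438$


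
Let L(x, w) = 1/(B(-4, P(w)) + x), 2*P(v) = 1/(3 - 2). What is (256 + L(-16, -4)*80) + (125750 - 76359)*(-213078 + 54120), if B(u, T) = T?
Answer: -243383924142/31 ≈ -7.8511e+9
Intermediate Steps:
P(v) = ½ (P(v) = 1/(2*(3 - 2)) = (½)/1 = (½)*1 = ½)
L(x, w) = 1/(½ + x)
(256 + L(-16, -4)*80) + (125750 - 76359)*(-213078 + 54120) = (256 + (2/(1 + 2*(-16)))*80) + (125750 - 76359)*(-213078 + 54120) = (256 + (2/(1 - 32))*80) + 49391*(-158958) = (256 + (2/(-31))*80) - 7851094578 = (256 + (2*(-1/31))*80) - 7851094578 = (256 - 2/31*80) - 7851094578 = (256 - 160/31) - 7851094578 = 7776/31 - 7851094578 = -243383924142/31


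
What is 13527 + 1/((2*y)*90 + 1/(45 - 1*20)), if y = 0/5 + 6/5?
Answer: 73059352/5401 ≈ 13527.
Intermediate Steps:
y = 6/5 (y = 0*(1/5) + 6*(1/5) = 0 + 6/5 = 6/5 ≈ 1.2000)
13527 + 1/((2*y)*90 + 1/(45 - 1*20)) = 13527 + 1/((2*(6/5))*90 + 1/(45 - 1*20)) = 13527 + 1/((12/5)*90 + 1/(45 - 20)) = 13527 + 1/(216 + 1/25) = 13527 + 1/(5401/25) = 13527 + 25/5401 = 73059352/5401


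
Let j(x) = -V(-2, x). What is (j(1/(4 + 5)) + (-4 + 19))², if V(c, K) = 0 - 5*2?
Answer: 625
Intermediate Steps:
V(c, K) = -10 (V(c, K) = 0 - 10 = -10)
j(x) = 10 (j(x) = -1*(-10) = 10)
(j(1/(4 + 5)) + (-4 + 19))² = (10 + (-4 + 19))² = (10 + 15)² = 25² = 625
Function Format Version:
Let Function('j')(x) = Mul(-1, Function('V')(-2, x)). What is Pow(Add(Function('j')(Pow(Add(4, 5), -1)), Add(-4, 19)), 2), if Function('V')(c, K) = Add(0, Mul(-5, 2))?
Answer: 625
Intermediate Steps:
Function('V')(c, K) = -10 (Function('V')(c, K) = Add(0, -10) = -10)
Function('j')(x) = 10 (Function('j')(x) = Mul(-1, -10) = 10)
Pow(Add(Function('j')(Pow(Add(4, 5), -1)), Add(-4, 19)), 2) = Pow(Add(10, Add(-4, 19)), 2) = Pow(Add(10, 15), 2) = Pow(25, 2) = 625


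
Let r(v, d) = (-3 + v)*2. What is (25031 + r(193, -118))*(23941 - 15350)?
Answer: 218305901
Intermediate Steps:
r(v, d) = -6 + 2*v
(25031 + r(193, -118))*(23941 - 15350) = (25031 + (-6 + 2*193))*(23941 - 15350) = (25031 + (-6 + 386))*8591 = (25031 + 380)*8591 = 25411*8591 = 218305901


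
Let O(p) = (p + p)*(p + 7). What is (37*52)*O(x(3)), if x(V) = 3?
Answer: 115440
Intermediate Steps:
O(p) = 2*p*(7 + p) (O(p) = (2*p)*(7 + p) = 2*p*(7 + p))
(37*52)*O(x(3)) = (37*52)*(2*3*(7 + 3)) = 1924*(2*3*10) = 1924*60 = 115440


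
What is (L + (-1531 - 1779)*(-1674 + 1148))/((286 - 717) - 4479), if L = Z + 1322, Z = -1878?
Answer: -870252/2455 ≈ -354.48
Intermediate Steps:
L = -556 (L = -1878 + 1322 = -556)
(L + (-1531 - 1779)*(-1674 + 1148))/((286 - 717) - 4479) = (-556 + (-1531 - 1779)*(-1674 + 1148))/((286 - 717) - 4479) = (-556 - 3310*(-526))/(-431 - 4479) = (-556 + 1741060)/(-4910) = 1740504*(-1/4910) = -870252/2455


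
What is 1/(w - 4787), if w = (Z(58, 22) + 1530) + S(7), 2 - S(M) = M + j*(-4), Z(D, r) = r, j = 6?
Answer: -1/3216 ≈ -0.00031095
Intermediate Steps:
S(M) = 26 - M (S(M) = 2 - (M + 6*(-4)) = 2 - (M - 24) = 2 - (-24 + M) = 2 + (24 - M) = 26 - M)
w = 1571 (w = (22 + 1530) + (26 - 1*7) = 1552 + (26 - 7) = 1552 + 19 = 1571)
1/(w - 4787) = 1/(1571 - 4787) = 1/(-3216) = -1/3216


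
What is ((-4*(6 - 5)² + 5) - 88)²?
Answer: 7569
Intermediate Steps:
((-4*(6 - 5)² + 5) - 88)² = ((-4*1² + 5) - 88)² = ((-4*1 + 5) - 88)² = ((-4 + 5) - 88)² = (1 - 88)² = (-87)² = 7569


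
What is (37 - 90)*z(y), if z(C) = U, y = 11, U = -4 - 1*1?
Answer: 265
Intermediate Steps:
U = -5 (U = -4 - 1 = -5)
z(C) = -5
(37 - 90)*z(y) = (37 - 90)*(-5) = -53*(-5) = 265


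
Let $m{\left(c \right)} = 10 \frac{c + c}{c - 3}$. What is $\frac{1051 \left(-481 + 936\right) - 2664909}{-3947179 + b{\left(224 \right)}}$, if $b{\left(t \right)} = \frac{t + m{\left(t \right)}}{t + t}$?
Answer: $\frac{966523168}{1744652877} \approx 0.55399$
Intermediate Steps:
$m{\left(c \right)} = \frac{20 c}{-3 + c}$ ($m{\left(c \right)} = 10 \frac{2 c}{-3 + c} = \frac{20 c}{-3 + c}$)
$b{\left(t \right)} = \frac{t + \frac{20 t}{-3 + t}}{2 t}$ ($b{\left(t \right)} = \frac{t + \frac{20 t}{-3 + t}}{t + t} = \frac{t + \frac{20 t}{-3 + t}}{2 t}$)
$\frac{1051 \left(-481 + 936\right) - 2664909}{-3947179 + b{\left(224 \right)}} = \frac{1051 \left(-481 + 936\right) - 2664909}{-3947179 + \frac{17 + 224}{2 \left(-3 + 224\right)}} = \frac{1051 \cdot 455 - 2664909}{-3947179 + \frac{1}{2} \cdot \frac{1}{221} \cdot 241} = \frac{478205 - 2664909}{-3947179 + \frac{1}{2} \cdot \frac{1}{221} \cdot 241} = - \frac{2186704}{-3947179 + \frac{241}{442}} = - \frac{2186704}{- \frac{1744652877}{442}} = \left(-2186704\right) \left(- \frac{442}{1744652877}\right) = \frac{966523168}{1744652877}$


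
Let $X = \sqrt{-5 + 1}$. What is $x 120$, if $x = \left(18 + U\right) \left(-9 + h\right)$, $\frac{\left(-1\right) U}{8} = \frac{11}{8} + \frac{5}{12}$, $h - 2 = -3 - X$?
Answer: $-4400 - 880 i \approx -4400.0 - 880.0 i$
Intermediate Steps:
$X = 2 i$ ($X = \sqrt{-4} = 2 i \approx 2.0 i$)
$h = -1 - 2 i$ ($h = 2 - \left(3 + 2 i\right) = -1 - 2 i \approx -1.0 - 2.0 i$)
$U = - \frac{43}{3}$ ($U = - 8 \left(\frac{11}{8} + \frac{5}{12}\right) = \left(-8\right) \frac{43}{24} = - \frac{43}{3} \approx -14.333$)
$x = - \frac{110}{3} - \frac{22 i}{3}$ ($x = \left(18 - \frac{43}{3}\right) \left(-9 - \left(1 + 2 i\right)\right) = \frac{11 \left(-10 - 2 i\right)}{3} = - \frac{110}{3} - \frac{22 i}{3} \approx -36.667 - 7.3333 i$)
$x 120 = \left(- \frac{110}{3} - \frac{22 i}{3}\right) 120 = -4400 - 880 i$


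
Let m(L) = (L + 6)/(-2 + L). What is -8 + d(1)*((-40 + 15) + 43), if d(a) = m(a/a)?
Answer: -134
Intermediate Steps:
m(L) = (6 + L)/(-2 + L)
d(a) = -7 (d(a) = (6 + a/a)/(-2 + a/a) = (6 + 1)/(-2 + 1) = 7/(-1) = -1*7 = -7)
-8 + d(1)*((-40 + 15) + 43) = -8 - 7*((-40 + 15) + 43) = -8 - 7*(-25 + 43) = -8 - 7*18 = -8 - 126 = -134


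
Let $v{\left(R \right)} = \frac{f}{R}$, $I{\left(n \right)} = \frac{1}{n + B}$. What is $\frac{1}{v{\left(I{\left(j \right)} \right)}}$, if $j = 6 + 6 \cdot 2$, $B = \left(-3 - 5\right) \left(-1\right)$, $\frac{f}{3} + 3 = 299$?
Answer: $\frac{1}{23088} \approx 4.3313 \cdot 10^{-5}$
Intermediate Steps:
$f = 888$ ($f = -9 + 3 \cdot 299 = -9 + 897 = 888$)
$B = 8$ ($B = \left(-8\right) \left(-1\right) = 8$)
$j = 18$ ($j = 6 + 12 = 18$)
$I{\left(n \right)} = \frac{1}{8 + n}$ ($I{\left(n \right)} = \frac{1}{n + 8} = \frac{1}{8 + n}$)
$v{\left(R \right)} = \frac{888}{R}$
$\frac{1}{v{\left(I{\left(j \right)} \right)}} = \frac{1}{888 \frac{1}{\frac{1}{8 + 18}}} = \frac{1}{888 \frac{1}{\frac{1}{26}}} = \frac{1}{888 \cdot 26} = \frac{1}{23088}$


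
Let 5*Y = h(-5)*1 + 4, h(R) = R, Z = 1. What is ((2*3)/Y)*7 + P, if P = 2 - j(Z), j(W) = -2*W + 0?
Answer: -206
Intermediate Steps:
j(W) = -2*W
Y = -⅕ (Y = (-5*1 + 4)/5 = (-5 + 4)/5 = (⅕)*(-1) = -⅕ ≈ -0.20000)
P = 4 (P = 2 - (-2) = 2 - 1*(-2) = 2 + 2 = 4)
((2*3)/Y)*7 + P = ((2*3)/(-⅕))*7 + 4 = (6*(-5))*7 + 4 = -30*7 + 4 = -210 + 4 = -206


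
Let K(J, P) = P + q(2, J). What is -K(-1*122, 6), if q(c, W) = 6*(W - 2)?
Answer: 738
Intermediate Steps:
q(c, W) = -12 + 6*W (q(c, W) = 6*(-2 + W) = -12 + 6*W)
K(J, P) = -12 + P + 6*J (K(J, P) = P + (-12 + 6*J) = -12 + P + 6*J)
-K(-1*122, 6) = -(-12 + 6 + 6*(-1*122)) = -(-12 + 6 + 6*(-122)) = -(-12 + 6 - 732) = -1*(-738) = 738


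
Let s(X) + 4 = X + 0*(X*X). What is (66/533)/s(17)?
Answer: 66/6929 ≈ 0.0095252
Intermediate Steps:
s(X) = -4 + X (s(X) = -4 + (X + 0*(X*X)) = -4 + (X + 0*X**2) = -4 + (X + 0) = -4 + X)
(66/533)/s(17) = (66/533)/(-4 + 17) = (66*(1/533))/13 = (66/533)*(1/13) = 66/6929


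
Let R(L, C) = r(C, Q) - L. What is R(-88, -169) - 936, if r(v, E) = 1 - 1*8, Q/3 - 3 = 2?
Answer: -855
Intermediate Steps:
Q = 15 (Q = 9 + 3*2 = 9 + 6 = 15)
r(v, E) = -7 (r(v, E) = 1 - 8 = -7)
R(L, C) = -7 - L
R(-88, -169) - 936 = (-7 - 1*(-88)) - 936 = (-7 + 88) - 936 = 81 - 936 = -855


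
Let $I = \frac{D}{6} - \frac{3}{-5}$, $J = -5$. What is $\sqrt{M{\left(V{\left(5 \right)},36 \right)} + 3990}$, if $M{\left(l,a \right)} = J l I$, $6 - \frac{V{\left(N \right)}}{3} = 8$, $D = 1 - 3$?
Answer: $\sqrt{3998} \approx 63.23$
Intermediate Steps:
$D = -2$
$V{\left(N \right)} = -6$ ($V{\left(N \right)} = 18 - 24 = -6$)
$I = \frac{4}{15}$ ($I = - \frac{2}{6} - \frac{3}{-5} = \left(-2\right) \frac{1}{6} - - \frac{3}{5} = - \frac{1}{3} + \frac{3}{5} = \frac{4}{15} \approx 0.26667$)
$M{\left(l,a \right)} = - \frac{4 l}{3}$ ($M{\left(l,a \right)} = - 5 l \frac{4}{15} = - \frac{4 l}{3}$)
$\sqrt{M{\left(V{\left(5 \right)},36 \right)} + 3990} = \sqrt{\left(- \frac{4}{3}\right) \left(-6\right) + 3990} = \sqrt{8 + 3990} = \sqrt{3998}$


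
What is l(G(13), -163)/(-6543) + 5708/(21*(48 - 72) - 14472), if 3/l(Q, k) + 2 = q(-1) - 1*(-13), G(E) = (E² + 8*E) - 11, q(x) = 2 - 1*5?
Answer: -1037585/2721888 ≈ -0.38120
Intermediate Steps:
q(x) = -3 (q(x) = 2 - 5 = -3)
G(E) = -11 + E² + 8*E
l(Q, k) = 3/8 (l(Q, k) = 3/(-2 + (-3 - 1*(-13))) = 3/(-2 + (-3 + 13)) = 3/(-2 + 10) = 3/8)
l(G(13), -163)/(-6543) + 5708/(21*(48 - 72) - 14472) = (3/8)/(-6543) + 5708/(21*(48 - 72) - 14472) = (3/8)*(-1/6543) + 5708/(21*(-24) - 14472) = -1/17448 + 5708/(-504 - 14472) = -1/17448 + 5708/(-14976) = -1/17448 + 5708*(-1/14976) = -1/17448 - 1427/3744 = -1037585/2721888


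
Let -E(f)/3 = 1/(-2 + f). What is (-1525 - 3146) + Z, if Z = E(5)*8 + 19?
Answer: -4660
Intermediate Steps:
E(f) = -3/(-2 + f)
Z = 11 (Z = -3/(-2 + 5)*8 + 19 = -3/3*8 + 19 = -3*⅓*8 + 19 = -1*8 + 19 = -8 + 19 = 11)
(-1525 - 3146) + Z = (-1525 - 3146) + 11 = -4671 + 11 = -4660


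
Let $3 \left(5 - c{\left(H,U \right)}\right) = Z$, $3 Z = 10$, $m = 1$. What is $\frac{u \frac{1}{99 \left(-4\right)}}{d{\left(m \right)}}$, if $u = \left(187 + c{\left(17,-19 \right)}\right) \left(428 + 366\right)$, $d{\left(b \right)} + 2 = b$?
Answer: $\frac{341023}{891} \approx 382.74$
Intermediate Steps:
$d{\left(b \right)} = -2 + b$
$Z = \frac{10}{3}$ ($Z = \frac{1}{3} \cdot 10 = \frac{10}{3} \approx 3.3333$)
$c{\left(H,U \right)} = \frac{35}{9}$ ($c{\left(H,U \right)} = 5 - \frac{10}{9} = \frac{35}{9}$)
$u = \frac{1364092}{9}$ ($u = \left(187 + \frac{35}{9}\right) \left(428 + 366\right) = \frac{1718}{9} \cdot 794 = \frac{1364092}{9} \approx 1.5157 \cdot 10^{5}$)
$\frac{u \frac{1}{99 \left(-4\right)}}{d{\left(m \right)}} = \frac{\frac{1364092}{9} \frac{1}{99 \left(-4\right)}}{-2 + 1} = \frac{\frac{1364092}{9} \frac{1}{-396}}{-1} = \frac{1364092}{9} \left(- \frac{1}{396}\right) \left(-1\right) = \left(- \frac{341023}{891}\right) \left(-1\right) = \frac{341023}{891}$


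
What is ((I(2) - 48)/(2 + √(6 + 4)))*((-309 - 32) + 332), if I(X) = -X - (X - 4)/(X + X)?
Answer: -297/2 + 297*√10/4 ≈ 86.299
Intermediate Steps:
I(X) = -X - (-4 + X)/(2*X)
((I(2) - 48)/(2 + √(6 + 4)))*((-309 - 32) + 332) = (((-½ - 1*2 + 2/2) - 48)/(2 + √(6 + 4)))*((-309 - 32) + 332) = (((-½ - 2 + 2*(½)) - 48)/(2 + √10))*(-341 + 332) = (((-½ - 2 + 1) - 48)/(2 + √10))*(-9) = ((-3/2 - 48)/(2 + √10))*(-9) = -99/(2*(2 + √10))*(-9) = 891/(2*(2 + √10))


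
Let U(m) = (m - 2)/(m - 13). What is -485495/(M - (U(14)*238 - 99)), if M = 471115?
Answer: -485495/468358 ≈ -1.0366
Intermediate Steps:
U(m) = (-2 + m)/(-13 + m)
-485495/(M - (U(14)*238 - 99)) = -485495/(471115 - (((-2 + 14)/(-13 + 14))*238 - 99)) = -485495/(471115 - ((12/1)*238 - 99)) = -485495/(471115 - ((1*12)*238 - 99)) = -485495/(471115 - (12*238 - 99)) = -485495/(471115 - (2856 - 99)) = -485495/(471115 - 1*2757) = -485495/(471115 - 2757) = -485495/468358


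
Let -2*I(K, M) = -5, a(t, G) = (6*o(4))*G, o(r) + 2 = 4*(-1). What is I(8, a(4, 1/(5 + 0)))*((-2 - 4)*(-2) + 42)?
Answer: 135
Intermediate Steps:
o(r) = -6 (o(r) = -2 + 4*(-1) = -2 - 4 = -6)
a(t, G) = -36*G (a(t, G) = (6*(-6))*G = -36*G)
I(K, M) = 5/2 (I(K, M) = -½*(-5) = 5/2)
I(8, a(4, 1/(5 + 0)))*((-2 - 4)*(-2) + 42) = 5*((-2 - 4)*(-2) + 42)/2 = 5*(-6*(-2) + 42)/2 = 5*(12 + 42)/2 = (5/2)*54 = 135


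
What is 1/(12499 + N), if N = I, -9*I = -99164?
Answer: 9/211655 ≈ 4.2522e-5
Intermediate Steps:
I = 99164/9 (I = -1/9*(-99164) = 99164/9 ≈ 11018.)
N = 99164/9 ≈ 11018.
1/(12499 + N) = 1/(12499 + 99164/9) = 1/(211655/9) = 9/211655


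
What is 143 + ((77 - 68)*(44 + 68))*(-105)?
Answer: -105697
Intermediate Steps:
143 + ((77 - 68)*(44 + 68))*(-105) = 143 + (9*112)*(-105) = 143 + 1008*(-105) = 143 - 105840 = -105697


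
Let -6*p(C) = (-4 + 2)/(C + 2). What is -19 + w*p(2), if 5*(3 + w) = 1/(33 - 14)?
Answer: -5486/285 ≈ -19.249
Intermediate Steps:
p(C) = 1/(3*(2 + C)) (p(C) = -(-4 + 2)/(6*(C + 2)) = -(-1)/(3*(2 + C)) = 1/(3*(2 + C)))
w = -284/95 (w = -3 + 1/(5*(33 - 14)) = -3 + (1/5)/19 = -3 + (1/5)*(1/19) = -3 + 1/95 = -284/95 ≈ -2.9895)
-19 + w*p(2) = -19 - 284/(285*(2 + 2)) = -19 - 284/(285*4) = -19 - 284/95*1/12 = -19 - 71/285 = -5486/285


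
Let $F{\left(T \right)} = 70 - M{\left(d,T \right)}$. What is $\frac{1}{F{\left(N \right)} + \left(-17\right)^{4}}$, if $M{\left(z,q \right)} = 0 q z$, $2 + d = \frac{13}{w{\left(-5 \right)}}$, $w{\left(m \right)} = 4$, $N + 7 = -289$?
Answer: $\frac{1}{83591} \approx 1.1963 \cdot 10^{-5}$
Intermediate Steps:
$N = -296$ ($N = -7 - 289 = -296$)
$d = \frac{5}{4}$ ($d = -2 + \frac{13}{4} = \frac{5}{4} \approx 1.25$)
$M{\left(z,q \right)} = 0$ ($M{\left(z,q \right)} = 0 z = 0$)
$F{\left(T \right)} = 70$ ($F{\left(T \right)} = 70 - 0 = 70 + 0 = 70$)
$\frac{1}{F{\left(N \right)} + \left(-17\right)^{4}} = \frac{1}{70 + \left(-17\right)^{4}} = \frac{1}{70 + 83521} = \frac{1}{83591}$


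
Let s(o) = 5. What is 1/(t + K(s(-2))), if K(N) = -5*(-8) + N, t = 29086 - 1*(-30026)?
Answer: 1/59157 ≈ 1.6904e-5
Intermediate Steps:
t = 59112 (t = 29086 + 30026 = 59112)
K(N) = 40 + N
1/(t + K(s(-2))) = 1/(59112 + (40 + 5)) = 1/(59112 + 45) = 1/59157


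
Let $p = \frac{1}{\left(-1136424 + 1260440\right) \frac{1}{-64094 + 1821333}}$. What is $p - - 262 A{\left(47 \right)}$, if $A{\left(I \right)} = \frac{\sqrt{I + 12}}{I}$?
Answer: $\frac{1757239}{124016} + \frac{262 \sqrt{59}}{47} \approx 56.988$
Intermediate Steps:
$A{\left(I \right)} = \frac{\sqrt{12 + I}}{I}$
$p = \frac{1757239}{124016}$ ($p = \frac{1}{124016 \cdot \frac{1}{1757239}} = \frac{1}{\frac{124016}{1757239}} = \frac{1757239}{124016} \approx 14.169$)
$p - - 262 A{\left(47 \right)} = \frac{1757239}{124016} - - 262 \frac{\sqrt{12 + 47}}{47} = \frac{1757239}{124016} - - 262 \frac{\sqrt{59}}{47} = \frac{1757239}{124016} - - \frac{262 \sqrt{59}}{47} = \frac{1757239}{124016} + \frac{262 \sqrt{59}}{47}$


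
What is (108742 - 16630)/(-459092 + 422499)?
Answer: -92112/36593 ≈ -2.5172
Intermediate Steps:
(108742 - 16630)/(-459092 + 422499) = 92112/(-36593) = 92112*(-1/36593) = -92112/36593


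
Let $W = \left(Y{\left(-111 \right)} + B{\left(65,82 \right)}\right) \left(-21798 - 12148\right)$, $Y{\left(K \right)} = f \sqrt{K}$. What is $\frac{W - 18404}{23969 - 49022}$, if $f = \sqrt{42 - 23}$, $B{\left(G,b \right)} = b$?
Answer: $\frac{933992}{8351} + \frac{33946 i \sqrt{2109}}{25053} \approx 111.84 + 62.225 i$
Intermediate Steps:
$f = \sqrt{19} \approx 4.3589$
$Y{\left(K \right)} = \sqrt{19} \sqrt{K}$
$W = -2783572 - 33946 i \sqrt{2109}$ ($W = \left(\sqrt{19} \sqrt{-111} + 82\right) \left(-21798 - 12148\right) = \left(\sqrt{19} i \sqrt{111} + 82\right) \left(-33946\right) = \left(i \sqrt{2109} + 82\right) \left(-33946\right) = \left(82 + i \sqrt{2109}\right) \left(-33946\right) = -2783572 - 33946 i \sqrt{2109} \approx -2.7836 \cdot 10^{6} - 1.5589 \cdot 10^{6} i$)
$\frac{W - 18404}{23969 - 49022} = \frac{\left(-2783572 - 33946 i \sqrt{2109}\right) - 18404}{23969 - 49022} = \frac{-2801976 - 33946 i \sqrt{2109}}{-25053} = \left(-2801976 - 33946 i \sqrt{2109}\right) \left(- \frac{1}{25053}\right) = \frac{933992}{8351} + \frac{33946 i \sqrt{2109}}{25053}$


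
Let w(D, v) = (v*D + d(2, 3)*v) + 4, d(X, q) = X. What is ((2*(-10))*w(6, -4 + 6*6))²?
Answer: 27040000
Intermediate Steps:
w(D, v) = 4 + 2*v + D*v (w(D, v) = (v*D + 2*v) + 4 = (D*v + 2*v) + 4 = (2*v + D*v) + 4 = 4 + 2*v + D*v)
((2*(-10))*w(6, -4 + 6*6))² = ((2*(-10))*(4 + 2*(-4 + 6*6) + 6*(-4 + 6*6)))² = (-20*(4 + 2*(-4 + 36) + 6*(-4 + 36)))² = (-20*(4 + 2*32 + 6*32))² = (-20*(4 + 64 + 192))² = (-20*260)² = (-5200)² = 27040000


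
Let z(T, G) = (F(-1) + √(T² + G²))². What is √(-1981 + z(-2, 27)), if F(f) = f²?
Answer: √(-1981 + (1 + √733)²) ≈ 34.538*I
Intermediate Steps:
z(T, G) = (1 + √(G² + T²))² (z(T, G) = ((-1)² + √(T² + G²))² = (1 + √(G² + T²))²)
√(-1981 + z(-2, 27)) = √(-1981 + (1 + √(27² + (-2)²))²) = √(-1981 + (1 + √(729 + 4))²) = √(-1981 + (1 + √733)²)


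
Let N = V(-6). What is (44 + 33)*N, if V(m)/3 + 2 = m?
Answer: -1848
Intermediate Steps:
V(m) = -6 + 3*m
N = -24 (N = -6 + 3*(-6) = -6 - 18 = -24)
(44 + 33)*N = (44 + 33)*(-24) = 77*(-24) = -1848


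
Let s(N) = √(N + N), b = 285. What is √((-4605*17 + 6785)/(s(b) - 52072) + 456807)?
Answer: √(23786925604 - 456807*√570)/√(52072 - √570) ≈ 675.88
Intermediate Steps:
s(N) = √2*√N (s(N) = √(2*N) = √2*√N)
√((-4605*17 + 6785)/(s(b) - 52072) + 456807) = √((-4605*17 + 6785)/(√2*√285 - 52072) + 456807) = √((-78285 + 6785)/(√570 - 52072) + 456807) = √(-71500/(-52072 + √570) + 456807) = √(456807 - 71500/(-52072 + √570))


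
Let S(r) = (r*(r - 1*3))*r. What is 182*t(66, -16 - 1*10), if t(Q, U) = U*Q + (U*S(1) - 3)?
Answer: -303394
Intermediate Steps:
S(r) = r²*(-3 + r) (S(r) = (r*(r - 3))*r = (r*(-3 + r))*r = r²*(-3 + r))
t(Q, U) = -3 - 2*U + Q*U (t(Q, U) = U*Q + (U*(1²*(-3 + 1)) - 3) = Q*U + (U*(1*(-2)) - 3) = Q*U + (U*(-2) - 3) = Q*U + (-2*U - 3) = Q*U + (-3 - 2*U) = -3 - 2*U + Q*U)
182*t(66, -16 - 1*10) = 182*(-3 - 2*(-16 - 1*10) + 66*(-16 - 1*10)) = 182*(-3 - 2*(-16 - 10) + 66*(-16 - 10)) = 182*(-3 - 2*(-26) + 66*(-26)) = 182*(-3 + 52 - 1716) = 182*(-1667) = -303394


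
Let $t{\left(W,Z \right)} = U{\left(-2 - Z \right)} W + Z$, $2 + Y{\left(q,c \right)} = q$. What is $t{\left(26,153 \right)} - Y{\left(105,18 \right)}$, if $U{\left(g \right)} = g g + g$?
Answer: $620670$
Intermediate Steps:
$Y{\left(q,c \right)} = -2 + q$
$U{\left(g \right)} = g + g^{2}$ ($U{\left(g \right)} = g^{2} + g = g + g^{2}$)
$t{\left(W,Z \right)} = Z + W \left(-1 - Z\right) \left(-2 - Z\right)$ ($t{\left(W,Z \right)} = \left(-2 - Z\right) \left(1 - \left(2 + Z\right)\right) W + Z = \left(-2 - Z\right) \left(-1 - Z\right) W + Z = \left(-1 - Z\right) \left(-2 - Z\right) W + Z = W \left(-1 - Z\right) \left(-2 - Z\right) + Z = Z + W \left(-1 - Z\right) \left(-2 - Z\right)$)
$t{\left(26,153 \right)} - Y{\left(105,18 \right)} = \left(153 + 26 \left(1 + 153\right) \left(2 + 153\right)\right) - \left(-2 + 105\right) = \left(153 + 26 \cdot 154 \cdot 155\right) - 103 = \left(153 + 620620\right) - 103 = 620773 - 103 = 620670$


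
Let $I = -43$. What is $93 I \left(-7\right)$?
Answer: $27993$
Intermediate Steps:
$93 I \left(-7\right) = 93 \left(-43\right) \left(-7\right) = \left(-3999\right) \left(-7\right) = 27993$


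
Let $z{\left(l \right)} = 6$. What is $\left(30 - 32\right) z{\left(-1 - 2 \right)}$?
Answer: $-12$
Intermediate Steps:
$\left(30 - 32\right) z{\left(-1 - 2 \right)} = \left(30 - 32\right) 6 = \left(-2\right) 6 = -12$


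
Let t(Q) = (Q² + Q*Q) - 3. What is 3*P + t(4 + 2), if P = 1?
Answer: 72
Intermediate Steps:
t(Q) = -3 + 2*Q² (t(Q) = (Q² + Q²) - 3 = 2*Q² - 3 = -3 + 2*Q²)
3*P + t(4 + 2) = 3*1 + (-3 + 2*(4 + 2)²) = 3 + (-3 + 2*6²) = 3 + (-3 + 2*36) = 3 + (-3 + 72) = 3 + 69 = 72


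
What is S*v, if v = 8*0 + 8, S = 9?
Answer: 72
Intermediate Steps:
v = 8 (v = 0 + 8 = 8)
S*v = 9*8 = 72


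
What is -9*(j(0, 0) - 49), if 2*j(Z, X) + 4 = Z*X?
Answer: 459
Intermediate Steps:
j(Z, X) = -2 + X*Z/2 (j(Z, X) = -2 + (Z*X)/2 = -2 + (X*Z)/2 = -2 + X*Z/2)
-9*(j(0, 0) - 49) = -9*((-2 + (1/2)*0*0) - 49) = -9*((-2 + 0) - 49) = -9*(-2 - 49) = -9*(-51) = 459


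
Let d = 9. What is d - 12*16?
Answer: -183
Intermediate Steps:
d - 12*16 = 9 - 12*16 = 9 - 192 = -183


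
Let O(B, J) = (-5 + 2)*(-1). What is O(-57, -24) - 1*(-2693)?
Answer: 2696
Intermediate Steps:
O(B, J) = 3 (O(B, J) = -3*(-1) = 3)
O(-57, -24) - 1*(-2693) = 3 - 1*(-2693) = 3 + 2693 = 2696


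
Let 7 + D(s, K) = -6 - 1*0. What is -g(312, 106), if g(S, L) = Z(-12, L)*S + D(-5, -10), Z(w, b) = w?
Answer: 3757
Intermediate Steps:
D(s, K) = -13 (D(s, K) = -7 + (-6 - 1*0) = -7 + (-6 + 0) = -7 - 6 = -13)
g(S, L) = -13 - 12*S (g(S, L) = -12*S - 13 = -13 - 12*S)
-g(312, 106) = -(-13 - 12*312) = -(-13 - 3744) = -1*(-3757) = 3757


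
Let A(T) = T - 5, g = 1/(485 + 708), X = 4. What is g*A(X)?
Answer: -1/1193 ≈ -0.00083822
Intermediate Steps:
g = 1/1193 ≈ 0.00083822
A(T) = -5 + T
g*A(X) = (-5 + 4)/1193 = (1/1193)*(-1) = -1/1193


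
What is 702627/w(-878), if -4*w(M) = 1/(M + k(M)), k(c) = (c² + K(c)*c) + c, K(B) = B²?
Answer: 1900091779488192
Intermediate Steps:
k(c) = c + c² + c³ (k(c) = (c² + c²*c) + c = (c² + c³) + c = c + c² + c³)
w(M) = -1/(4*(M + M*(1 + M + M²)))
702627/w(-878) = 702627/((-¼/(-878*(2 - 878 + (-878)²)))) = 702627/((-¼*(-1/878)/(2 - 878 + 770884))) = 702627/((-¼*(-1/878)/770008)) = 702627/((-¼*(-1/878)*1/770008)) = 702627/(1/2704268096) = 702627*2704268096 = 1900091779488192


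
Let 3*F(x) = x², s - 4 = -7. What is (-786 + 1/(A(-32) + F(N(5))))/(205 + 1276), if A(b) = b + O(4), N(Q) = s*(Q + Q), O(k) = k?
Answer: -213791/402832 ≈ -0.53072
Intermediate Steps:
s = -3 (s = 4 - 7 = -3)
N(Q) = -6*Q (N(Q) = -3*(Q + Q) = -6*Q)
F(x) = x²/3
A(b) = 4 + b (A(b) = b + 4 = 4 + b)
(-786 + 1/(A(-32) + F(N(5))))/(205 + 1276) = (-786 + 1/((4 - 32) + (-6*5)²/3))/(205 + 1276) = (-786 + 1/(-28 + (⅓)*(-30)²))/1481 = (-786 + 1/(-28 + (⅓)*900))*(1/1481) = (-786 + 1/(-28 + 300))*(1/1481) = (-786 + 1/272)*(1/1481) = -213791/272*1/1481 = -213791/402832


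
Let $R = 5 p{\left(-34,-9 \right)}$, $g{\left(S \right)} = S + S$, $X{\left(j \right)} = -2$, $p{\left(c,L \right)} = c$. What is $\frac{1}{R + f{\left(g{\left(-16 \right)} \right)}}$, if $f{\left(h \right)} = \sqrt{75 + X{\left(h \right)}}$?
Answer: $- \frac{170}{28827} - \frac{\sqrt{73}}{28827} \approx -0.0061936$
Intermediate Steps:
$g{\left(S \right)} = 2 S$
$R = -170$ ($R = 5 \left(-34\right) = -170$)
$f{\left(h \right)} = \sqrt{73}$ ($f{\left(h \right)} = \sqrt{75 - 2} = \sqrt{73}$)
$\frac{1}{R + f{\left(g{\left(-16 \right)} \right)}} = \frac{1}{-170 + \sqrt{73}}$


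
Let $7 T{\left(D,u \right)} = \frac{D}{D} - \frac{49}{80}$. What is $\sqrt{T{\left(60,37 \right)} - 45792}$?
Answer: $\frac{i \sqrt{897522115}}{140} \approx 213.99 i$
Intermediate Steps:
$T{\left(D,u \right)} = \frac{31}{560}$ ($T{\left(D,u \right)} = \frac{\frac{D}{D} - \frac{49}{80}}{7} = \frac{1 - \frac{49}{80}}{7} = \frac{1}{7} \cdot \frac{31}{80} = \frac{31}{560}$)
$\sqrt{T{\left(60,37 \right)} - 45792} = \sqrt{\frac{31}{560} - 45792} = \sqrt{- \frac{25643489}{560}} = \frac{i \sqrt{897522115}}{140}$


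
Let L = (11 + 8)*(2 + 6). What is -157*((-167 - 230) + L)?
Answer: 38465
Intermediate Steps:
L = 152 (L = 19*8 = 152)
-157*((-167 - 230) + L) = -157*((-167 - 230) + 152) = -157*(-397 + 152) = -157*(-245) = 38465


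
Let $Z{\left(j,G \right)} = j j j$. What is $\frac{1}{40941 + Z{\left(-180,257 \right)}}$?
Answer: $- \frac{1}{5791059} \approx -1.7268 \cdot 10^{-7}$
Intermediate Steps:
$Z{\left(j,G \right)} = j^{3}$ ($Z{\left(j,G \right)} = j^{2} j = j^{3}$)
$\frac{1}{40941 + Z{\left(-180,257 \right)}} = \frac{1}{40941 + \left(-180\right)^{3}} = \frac{1}{40941 - 5832000} = \frac{1}{-5791059} = - \frac{1}{5791059}$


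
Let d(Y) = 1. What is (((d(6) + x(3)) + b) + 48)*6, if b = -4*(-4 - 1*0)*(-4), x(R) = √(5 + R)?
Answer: -90 + 12*√2 ≈ -73.029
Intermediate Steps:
b = -64 (b = -4*(-4 + 0)*(-4) = -4*(-4)*(-4) = 16*(-4) = -64)
(((d(6) + x(3)) + b) + 48)*6 = (((1 + √(5 + 3)) - 64) + 48)*6 = (((1 + √8) - 64) + 48)*6 = (((1 + 2*√2) - 64) + 48)*6 = ((-63 + 2*√2) + 48)*6 = (-15 + 2*√2)*6 = -90 + 12*√2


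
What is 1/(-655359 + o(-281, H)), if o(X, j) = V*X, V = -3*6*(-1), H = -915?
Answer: -1/660417 ≈ -1.5142e-6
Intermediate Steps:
V = 18 (V = -18*(-1) = 18)
o(X, j) = 18*X
1/(-655359 + o(-281, H)) = 1/(-655359 + 18*(-281)) = 1/(-655359 - 5058) = 1/(-660417) = -1/660417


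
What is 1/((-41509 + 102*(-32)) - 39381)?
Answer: -1/84154 ≈ -1.1883e-5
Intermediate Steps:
1/((-41509 + 102*(-32)) - 39381) = 1/((-41509 - 3264) - 39381) = 1/(-44773 - 39381) = 1/(-84154) = -1/84154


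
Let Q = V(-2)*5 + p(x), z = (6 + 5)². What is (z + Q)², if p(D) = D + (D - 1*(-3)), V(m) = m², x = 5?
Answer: 23716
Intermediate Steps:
z = 121 (z = 11² = 121)
p(D) = 3 + 2*D (p(D) = D + (D + 3) = D + (3 + D) = 3 + 2*D)
Q = 33 (Q = (-2)²*5 + (3 + 2*5) = 4*5 + (3 + 10) = 20 + 13 = 33)
(z + Q)² = (121 + 33)² = 154² = 23716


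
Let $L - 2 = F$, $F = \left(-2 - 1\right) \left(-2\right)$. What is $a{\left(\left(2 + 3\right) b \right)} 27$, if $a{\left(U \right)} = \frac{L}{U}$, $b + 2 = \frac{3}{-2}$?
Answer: $- \frac{432}{35} \approx -12.343$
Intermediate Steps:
$b = - \frac{7}{2}$ ($b = -2 + \frac{3}{-2} = -2 + 3 \left(- \frac{1}{2}\right) = -2 - \frac{3}{2} = - \frac{7}{2} \approx -3.5$)
$F = 6$ ($F = \left(-3\right) \left(-2\right) = 6$)
$L = 8$ ($L = 2 + 6 = 8$)
$a{\left(U \right)} = \frac{8}{U}$
$a{\left(\left(2 + 3\right) b \right)} 27 = \frac{8}{\left(2 + 3\right) \left(- \frac{7}{2}\right)} 27 = \frac{8}{5 \left(- \frac{7}{2}\right)} 27 = \frac{8}{- \frac{35}{2}} \cdot 27 = 8 \left(- \frac{2}{35}\right) 27 = \left(- \frac{16}{35}\right) 27 = - \frac{432}{35}$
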